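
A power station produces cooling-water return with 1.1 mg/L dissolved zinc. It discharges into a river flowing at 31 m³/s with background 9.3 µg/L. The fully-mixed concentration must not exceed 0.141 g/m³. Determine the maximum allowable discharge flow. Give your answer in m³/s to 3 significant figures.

4.26 m³/s

9.3 µg/L = 0.0093 mg/L.
Mass balance at complete mixing: C_std·(Q_w + Q_r) = Q_w·C_e + Q_r·C_b.
Rearranging, Q_w = Q_r·(C_std − C_b)/(C_e − C_std) = 31·(0.141 − 0.0093) / (1.1 − 0.141) = 4.257 m³/s.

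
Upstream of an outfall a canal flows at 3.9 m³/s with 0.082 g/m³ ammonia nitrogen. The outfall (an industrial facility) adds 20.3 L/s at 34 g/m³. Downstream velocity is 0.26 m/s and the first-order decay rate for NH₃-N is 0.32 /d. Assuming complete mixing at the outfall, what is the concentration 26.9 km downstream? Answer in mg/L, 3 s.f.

20.3 L/s = 0.0203 m³/s.
After complete mixing, C₀ = (0.0203·34 + 3.9·0.082) / 3.92 = 0.2576 mg/L.
Travel time t = 2.69e+04 m / 0.26 m/s = 1.035e+05 s = 1.197 d.
C = 0.2576·exp(−0.32·1.197) = 0.2576·0.6817 = 0.1756 mg/L.

0.176 mg/L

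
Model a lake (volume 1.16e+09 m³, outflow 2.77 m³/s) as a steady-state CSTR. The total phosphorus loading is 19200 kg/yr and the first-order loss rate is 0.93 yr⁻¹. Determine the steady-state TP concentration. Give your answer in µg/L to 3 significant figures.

16.5 µg/L

Outflow Q = 2.77 m³/s × 3.156e+07 s/yr = 8.741e+07 m³/yr.
Steady-state CSTR mass balance: W = Q·C + k·V·C, so C = W/(Q + kV).
Q + kV = 8.741e+07 + 0.93·1.16e+09 = 1.166e+09 m³/yr.
C = 19200/1.166e+09 = 1.646e-05 kg/m³ = 0.01646 mg/L = 16.46 µg/L.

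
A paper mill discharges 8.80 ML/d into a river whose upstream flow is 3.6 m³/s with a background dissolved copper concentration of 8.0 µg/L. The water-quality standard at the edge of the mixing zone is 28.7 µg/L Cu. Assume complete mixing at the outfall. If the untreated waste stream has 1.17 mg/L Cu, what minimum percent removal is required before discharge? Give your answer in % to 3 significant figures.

35.0 %

8.80 ML/d = 0.1019 m³/s.
8.0 µg/L = 0.008 mg/L.
28.7 µg/L = 0.0287 mg/L.
Mass balance: 0.0287·3.702 = 0.1019·Cₑ + 3.6·0.008.
Cₑ = (0.1062 − 0.0288) / 0.1019 = 0.7604 mg/L.
Required removal = 1 − 0.7604/1.17 = 35.01 %.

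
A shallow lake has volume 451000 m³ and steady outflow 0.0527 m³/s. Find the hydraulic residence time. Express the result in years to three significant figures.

0.271 yr

Q = 0.0527 m³/s × 3.156e+07 s/yr = 1.663e+06 m³/yr.
Hydraulic residence time τ = V/Q = 451000/1.663e+06 = 0.2712 yr.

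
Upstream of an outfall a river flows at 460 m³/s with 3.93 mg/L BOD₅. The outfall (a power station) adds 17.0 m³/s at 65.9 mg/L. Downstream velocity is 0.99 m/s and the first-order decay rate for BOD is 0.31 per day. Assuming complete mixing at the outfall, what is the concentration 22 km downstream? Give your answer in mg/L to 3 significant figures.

After complete mixing, C₀ = (17·65.9 + 460·3.93) / 477 = 6.139 mg/L.
Travel time t = 2.2e+04 m / 0.99 m/s = 2.222e+04 s = 0.2572 d.
C = 6.139·exp(−0.31·0.2572) = 6.139·0.9234 = 5.668 mg/L.

5.67 mg/L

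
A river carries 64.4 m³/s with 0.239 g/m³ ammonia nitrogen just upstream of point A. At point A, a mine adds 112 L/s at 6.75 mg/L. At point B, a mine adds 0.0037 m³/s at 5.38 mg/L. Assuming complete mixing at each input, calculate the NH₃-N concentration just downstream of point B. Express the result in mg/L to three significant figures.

0.251 mg/L

112 L/s = 0.112 m³/s.
After input A: C = (64.4·0.239 + 0.112·6.75) / 64.51 = 0.2503 mg/L.
After input B: C = (64.51·0.2503 + 0.0037·5.38) / 64.52 = 0.2506 mg/L.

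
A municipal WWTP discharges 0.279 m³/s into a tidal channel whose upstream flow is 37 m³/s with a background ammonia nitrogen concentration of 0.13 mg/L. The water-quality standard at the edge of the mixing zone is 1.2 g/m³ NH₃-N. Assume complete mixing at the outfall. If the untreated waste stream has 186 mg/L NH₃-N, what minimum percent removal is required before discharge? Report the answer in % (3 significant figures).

Mass balance: 1.2·37.28 = 0.279·Cₑ + 37·0.13.
Cₑ = (44.73 − 4.81) / 0.279 = 143.1 mg/L.
Required removal = 1 − 143.1/186 = 23.06 %.

23.1 %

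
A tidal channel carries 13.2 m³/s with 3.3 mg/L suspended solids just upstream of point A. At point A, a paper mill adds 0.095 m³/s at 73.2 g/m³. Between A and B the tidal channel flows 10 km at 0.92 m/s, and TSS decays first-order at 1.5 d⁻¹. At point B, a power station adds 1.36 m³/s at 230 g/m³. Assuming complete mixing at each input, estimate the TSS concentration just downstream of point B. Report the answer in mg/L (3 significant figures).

24.2 mg/L

After input A: C = (13.2·3.3 + 0.095·73.2) / 13.29 = 3.799 mg/L.
Over the 10 km reach to input B (t = 1.087e+04 s = 0.1258 d), decay gives C = 3.799·exp(−1.5·0.1258) = 3.146 mg/L.
After input B: C = (13.29·3.146 + 1.36·230) / 14.65 = 24.2 mg/L.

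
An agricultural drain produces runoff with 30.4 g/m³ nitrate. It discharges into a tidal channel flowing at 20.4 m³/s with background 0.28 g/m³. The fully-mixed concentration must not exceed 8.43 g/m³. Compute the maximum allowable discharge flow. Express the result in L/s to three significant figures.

7570 L/s

Mass balance at complete mixing: C_std·(Q_w + Q_r) = Q_w·C_e + Q_r·C_b.
Rearranging, Q_w = Q_r·(C_std − C_b)/(C_e − C_std) = 20.4·(8.43 − 0.28) / (30.4 − 8.43) = 7.568 m³/s.
= 7568 L/s.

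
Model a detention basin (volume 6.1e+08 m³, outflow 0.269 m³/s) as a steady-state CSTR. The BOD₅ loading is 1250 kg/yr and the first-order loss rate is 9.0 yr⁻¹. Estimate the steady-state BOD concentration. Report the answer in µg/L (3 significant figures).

Outflow Q = 0.269 m³/s × 3.156e+07 s/yr = 8.489e+06 m³/yr.
Steady-state CSTR mass balance: W = Q·C + k·V·C, so C = W/(Q + kV).
Q + kV = 8.489e+06 + 9.0·6.1e+08 = 5.498e+09 m³/yr.
C = 1250/5.498e+09 = 2.273e-07 kg/m³ = 0.0002273 mg/L = 0.2273 µg/L.

0.227 µg/L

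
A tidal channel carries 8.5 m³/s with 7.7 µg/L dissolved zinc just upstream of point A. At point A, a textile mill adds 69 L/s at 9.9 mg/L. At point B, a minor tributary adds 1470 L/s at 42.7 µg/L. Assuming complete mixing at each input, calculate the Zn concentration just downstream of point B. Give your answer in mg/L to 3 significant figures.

7.7 µg/L = 0.0077 mg/L.
69 L/s = 0.069 m³/s.
After input A: C = (8.5·0.0077 + 0.069·9.9) / 8.569 = 0.08736 mg/L.
1470 L/s = 1.47 m³/s.
42.7 µg/L = 0.0427 mg/L.
After input B: C = (8.569·0.08736 + 1.47·0.0427) / 10.04 = 0.08082 mg/L.

0.0808 mg/L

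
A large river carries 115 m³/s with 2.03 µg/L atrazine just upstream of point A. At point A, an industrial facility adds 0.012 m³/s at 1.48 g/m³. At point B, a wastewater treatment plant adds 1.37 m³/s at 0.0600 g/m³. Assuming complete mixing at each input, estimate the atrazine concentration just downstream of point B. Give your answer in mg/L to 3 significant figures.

0.00286 mg/L

2.03 µg/L = 0.00203 mg/L.
After input A: C = (115·0.00203 + 0.012·1.48) / 115 = 0.002184 mg/L.
After input B: C = (115·0.002184 + 1.37·0.06) / 116.4 = 0.002865 mg/L.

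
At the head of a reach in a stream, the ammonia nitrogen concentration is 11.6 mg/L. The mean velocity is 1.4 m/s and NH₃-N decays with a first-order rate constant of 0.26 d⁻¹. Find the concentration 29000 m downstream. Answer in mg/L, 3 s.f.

Travel time t = 29000 m / 1.4 m/s = 2.9e+04/1.4 = 2.071e+04 s = 0.2397 d.
First-order decay: C = 11.6·exp(−0.26·0.2397) = 11.6·0.9396 = 10.9 mg/L.

10.9 mg/L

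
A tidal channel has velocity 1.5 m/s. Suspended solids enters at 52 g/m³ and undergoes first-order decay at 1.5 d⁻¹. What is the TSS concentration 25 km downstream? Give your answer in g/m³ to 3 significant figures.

Travel time t = 25 km / 1.5 m/s = 2.5e+04/1.5 = 1.667e+04 s = 0.1929 d.
First-order decay: C = 52·exp(−1.5·0.1929) = 52·0.7487 = 38.93 g/m³.

38.9 g/m³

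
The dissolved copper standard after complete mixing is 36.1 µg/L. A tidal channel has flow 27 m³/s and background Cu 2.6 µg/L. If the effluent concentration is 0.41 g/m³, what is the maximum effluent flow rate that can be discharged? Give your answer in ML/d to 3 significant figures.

2.6 µg/L = 0.0026 mg/L.
36.1 µg/L = 0.0361 mg/L.
Mass balance at complete mixing: C_std·(Q_w + Q_r) = Q_w·C_e + Q_r·C_b.
Rearranging, Q_w = Q_r·(C_std − C_b)/(C_e − C_std) = 27·(0.0361 − 0.0026) / (0.41 − 0.0361) = 2.419 m³/s.
= 209 ML/d.

209 ML/d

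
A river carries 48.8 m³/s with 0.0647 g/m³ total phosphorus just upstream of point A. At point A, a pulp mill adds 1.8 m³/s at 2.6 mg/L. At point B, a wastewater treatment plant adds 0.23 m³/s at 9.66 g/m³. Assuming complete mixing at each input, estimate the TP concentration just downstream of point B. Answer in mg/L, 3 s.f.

0.198 mg/L

After input A: C = (48.8·0.0647 + 1.8·2.6) / 50.6 = 0.1549 mg/L.
After input B: C = (50.6·0.1549 + 0.23·9.66) / 50.83 = 0.1979 mg/L.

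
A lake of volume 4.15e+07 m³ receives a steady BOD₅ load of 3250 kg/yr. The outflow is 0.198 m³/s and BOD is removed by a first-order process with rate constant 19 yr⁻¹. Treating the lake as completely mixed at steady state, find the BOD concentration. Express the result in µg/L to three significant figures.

4.09 µg/L

Outflow Q = 0.198 m³/s × 3.156e+07 s/yr = 6.248e+06 m³/yr.
Steady-state CSTR mass balance: W = Q·C + k·V·C, so C = W/(Q + kV).
Q + kV = 6.248e+06 + 19·4.15e+07 = 7.947e+08 m³/yr.
C = 3250/7.947e+08 = 4.089e-06 kg/m³ = 0.004089 mg/L = 4.089 µg/L.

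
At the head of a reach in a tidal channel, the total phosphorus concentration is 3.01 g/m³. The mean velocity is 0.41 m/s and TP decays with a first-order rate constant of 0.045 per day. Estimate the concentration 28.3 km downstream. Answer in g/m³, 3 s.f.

2.90 g/m³

Travel time t = 28.3 km / 0.41 m/s = 2.83e+04/0.41 = 6.902e+04 s = 0.7989 d.
First-order decay: C = 3.01·exp(−0.045·0.7989) = 3.01·0.9647 = 2.904 g/m³.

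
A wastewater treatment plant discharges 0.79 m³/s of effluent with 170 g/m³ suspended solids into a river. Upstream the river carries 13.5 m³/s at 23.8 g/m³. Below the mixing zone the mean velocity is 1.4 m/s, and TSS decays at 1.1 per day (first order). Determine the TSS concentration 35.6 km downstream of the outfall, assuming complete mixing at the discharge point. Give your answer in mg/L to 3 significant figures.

After complete mixing, C₀ = (0.79·170 + 13.5·23.8) / 14.29 = 31.88 mg/L.
Travel time t = 3.56e+04 m / 1.4 m/s = 2.543e+04 s = 0.2943 d.
C = 31.88·exp(−1.1·0.2943) = 31.88·0.7234 = 23.06 mg/L.

23.1 mg/L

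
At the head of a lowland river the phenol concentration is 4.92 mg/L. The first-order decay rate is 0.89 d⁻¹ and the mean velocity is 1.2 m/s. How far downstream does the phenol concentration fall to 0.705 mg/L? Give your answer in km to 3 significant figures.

226 km

From C = C₀·e^(−kt), t = ln(C₀/C)/k = ln(4.92/0.705)/0.89 = 1.943/0.89 = 2.183 d.
Distance = v·t = 1.2 m/s × 1.886e+05 s = 2.263e+05 m = 226.3 km.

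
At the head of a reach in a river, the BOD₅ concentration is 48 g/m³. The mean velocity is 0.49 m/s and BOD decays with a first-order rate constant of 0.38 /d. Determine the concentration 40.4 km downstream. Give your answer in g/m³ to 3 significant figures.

33.4 g/m³

Travel time t = 40.4 km / 0.49 m/s = 4.04e+04/0.49 = 8.245e+04 s = 0.9543 d.
First-order decay: C = 48·exp(−0.38·0.9543) = 48·0.6958 = 33.4 g/m³.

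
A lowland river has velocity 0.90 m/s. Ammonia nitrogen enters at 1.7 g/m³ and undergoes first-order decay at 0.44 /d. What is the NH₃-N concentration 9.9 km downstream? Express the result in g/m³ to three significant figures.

Travel time t = 9.9 km / 0.90 m/s = 9900/0.90 = 1.1e+04 s = 0.1273 d.
First-order decay: C = 1.7·exp(−0.44·0.1273) = 1.7·0.9455 = 1.607 g/m³.

1.61 g/m³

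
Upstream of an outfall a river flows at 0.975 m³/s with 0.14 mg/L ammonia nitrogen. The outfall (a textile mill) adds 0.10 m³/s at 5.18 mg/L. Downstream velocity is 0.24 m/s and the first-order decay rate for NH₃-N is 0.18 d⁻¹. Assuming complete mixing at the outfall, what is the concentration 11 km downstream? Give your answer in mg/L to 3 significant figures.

After complete mixing, C₀ = (0.1·5.18 + 0.975·0.14) / 1.075 = 0.6088 mg/L.
Travel time t = 1.1e+04 m / 0.24 m/s = 4.583e+04 s = 0.5305 d.
C = 0.6088·exp(−0.18·0.5305) = 0.6088·0.9089 = 0.5534 mg/L.

0.553 mg/L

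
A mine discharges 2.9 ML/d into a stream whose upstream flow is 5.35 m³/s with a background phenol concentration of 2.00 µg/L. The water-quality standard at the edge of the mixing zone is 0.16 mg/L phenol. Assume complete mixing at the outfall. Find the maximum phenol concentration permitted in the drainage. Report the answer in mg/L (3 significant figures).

25.3 mg/L

2.9 ML/d = 0.03356 m³/s.
2.00 µg/L = 0.002 mg/L.
Mass balance: 0.16·5.384 = 0.03356·Cₑ + 5.35·0.002.
Cₑ = (0.8614 − 0.0107) / 0.03356 = 25.34 mg/L.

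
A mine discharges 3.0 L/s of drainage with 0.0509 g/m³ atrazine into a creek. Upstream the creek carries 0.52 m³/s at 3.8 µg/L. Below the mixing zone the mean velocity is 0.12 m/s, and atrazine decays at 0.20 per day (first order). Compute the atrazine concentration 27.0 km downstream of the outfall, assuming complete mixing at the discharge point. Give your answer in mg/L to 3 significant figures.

3.0 L/s = 0.003 m³/s.
3.8 µg/L = 0.0038 mg/L.
After complete mixing, C₀ = (0.003·0.0509 + 0.52·0.0038) / 0.523 = 0.00407 mg/L.
Travel time t = 2.7e+04 m / 0.12 m/s = 2.25e+05 s = 2.604 d.
C = 0.00407·exp(−0.20·2.604) = 0.00407·0.594 = 0.002418 mg/L.

0.00242 mg/L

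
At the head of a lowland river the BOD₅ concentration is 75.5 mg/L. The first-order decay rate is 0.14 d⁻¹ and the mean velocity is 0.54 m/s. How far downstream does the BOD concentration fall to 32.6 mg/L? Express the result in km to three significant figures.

280 km

From C = C₀·e^(−kt), t = ln(C₀/C)/k = ln(75.5/32.6)/0.14 = 0.8398/0.14 = 5.999 d.
Distance = v·t = 0.54 m/s × 5.183e+05 s = 2.799e+05 m = 279.9 km.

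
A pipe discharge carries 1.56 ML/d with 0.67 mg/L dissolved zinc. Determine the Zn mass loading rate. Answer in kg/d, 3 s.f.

1.05 kg/d

1.56 ML/d = 0.01806 m³/s.
Mass flux = Q·C = 0.01806 m³/s × 0.67 g/m³ = 0.0121 g/s.
= 0.0121 g/s × 86.4 = 1.045 kg/d.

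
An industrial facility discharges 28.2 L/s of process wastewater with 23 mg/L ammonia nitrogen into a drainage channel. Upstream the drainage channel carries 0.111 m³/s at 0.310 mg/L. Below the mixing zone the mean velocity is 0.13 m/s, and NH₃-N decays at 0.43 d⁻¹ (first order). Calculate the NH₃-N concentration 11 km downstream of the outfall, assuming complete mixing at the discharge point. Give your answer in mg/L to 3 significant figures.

3.22 mg/L

28.2 L/s = 0.0282 m³/s.
After complete mixing, C₀ = (0.0282·23 + 0.111·0.31) / 0.1392 = 4.907 mg/L.
Travel time t = 1.1e+04 m / 0.13 m/s = 8.462e+04 s = 0.9793 d.
C = 4.907·exp(−0.43·0.9793) = 4.907·0.6563 = 3.22 mg/L.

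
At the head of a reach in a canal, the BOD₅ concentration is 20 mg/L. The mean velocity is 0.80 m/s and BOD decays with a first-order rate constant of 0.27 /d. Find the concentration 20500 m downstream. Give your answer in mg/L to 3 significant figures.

Travel time t = 20500 m / 0.80 m/s = 2.05e+04/0.80 = 2.562e+04 s = 0.2966 d.
First-order decay: C = 20·exp(−0.27·0.2966) = 20·0.923 = 18.46 mg/L.

18.5 mg/L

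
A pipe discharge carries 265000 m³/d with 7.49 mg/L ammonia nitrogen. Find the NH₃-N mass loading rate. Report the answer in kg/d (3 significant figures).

265000 m³/d = 3.067 m³/s.
Mass flux = Q·C = 3.067 m³/s × 7.49 g/m³ = 22.97 g/s.
= 22.97 g/s × 86.4 = 1985 kg/d.

1980 kg/d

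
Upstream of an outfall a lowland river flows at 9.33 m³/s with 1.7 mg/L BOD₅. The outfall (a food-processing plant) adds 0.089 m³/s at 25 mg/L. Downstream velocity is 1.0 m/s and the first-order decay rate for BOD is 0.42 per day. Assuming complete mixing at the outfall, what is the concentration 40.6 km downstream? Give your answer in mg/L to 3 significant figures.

1.58 mg/L

After complete mixing, C₀ = (0.089·25 + 9.33·1.7) / 9.419 = 1.92 mg/L.
Travel time t = 4.06e+04 m / 1.0 m/s = 4.06e+04 s = 0.4699 d.
C = 1.92·exp(−0.42·0.4699) = 1.92·0.8209 = 1.576 mg/L.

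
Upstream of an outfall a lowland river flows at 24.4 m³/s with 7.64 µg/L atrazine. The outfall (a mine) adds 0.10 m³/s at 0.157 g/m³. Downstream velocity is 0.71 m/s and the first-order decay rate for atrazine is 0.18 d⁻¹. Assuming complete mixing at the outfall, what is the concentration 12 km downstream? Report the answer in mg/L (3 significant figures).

7.64 µg/L = 0.00764 mg/L.
After complete mixing, C₀ = (0.1·0.157 + 24.4·0.00764) / 24.5 = 0.00825 mg/L.
Travel time t = 1.2e+04 m / 0.71 m/s = 1.69e+04 s = 0.1956 d.
C = 0.00825·exp(−0.18·0.1956) = 0.00825·0.9654 = 0.007964 mg/L.

0.00796 mg/L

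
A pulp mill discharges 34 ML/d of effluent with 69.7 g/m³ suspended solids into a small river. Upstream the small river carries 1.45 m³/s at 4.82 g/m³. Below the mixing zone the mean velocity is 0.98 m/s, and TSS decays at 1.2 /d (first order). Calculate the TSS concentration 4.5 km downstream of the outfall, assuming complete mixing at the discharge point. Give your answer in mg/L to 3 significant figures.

34 ML/d = 0.3935 m³/s.
After complete mixing, C₀ = (0.3935·69.7 + 1.45·4.82) / 1.844 = 18.67 mg/L.
Travel time t = 4500 m / 0.98 m/s = 4592 s = 0.05315 d.
C = 18.67·exp(−1.2·0.05315) = 18.67·0.9382 = 17.52 mg/L.

17.5 mg/L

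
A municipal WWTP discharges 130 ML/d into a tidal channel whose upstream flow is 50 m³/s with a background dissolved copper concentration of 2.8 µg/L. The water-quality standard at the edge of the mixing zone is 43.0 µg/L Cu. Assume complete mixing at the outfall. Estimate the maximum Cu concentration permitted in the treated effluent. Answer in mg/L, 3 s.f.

130 ML/d = 1.505 m³/s.
2.8 µg/L = 0.0028 mg/L.
43.0 µg/L = 0.043 mg/L.
Mass balance: 0.043·51.5 = 1.505·Cₑ + 50·0.0028.
Cₑ = (2.215 − 0.14) / 1.505 = 1.379 mg/L.

1.38 mg/L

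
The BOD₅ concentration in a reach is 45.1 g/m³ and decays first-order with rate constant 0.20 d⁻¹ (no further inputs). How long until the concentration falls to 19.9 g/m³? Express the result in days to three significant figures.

t = ln(C₀/C)/k = ln(45.1/19.9)/0.20 = 0.8182/0.20 = 4.091 d.

4.09 d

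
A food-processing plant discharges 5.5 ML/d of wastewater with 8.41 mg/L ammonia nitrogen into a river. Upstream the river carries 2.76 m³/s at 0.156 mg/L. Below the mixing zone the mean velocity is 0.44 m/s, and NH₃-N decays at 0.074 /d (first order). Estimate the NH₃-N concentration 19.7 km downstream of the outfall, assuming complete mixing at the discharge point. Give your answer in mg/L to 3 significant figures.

0.329 mg/L

5.5 ML/d = 0.06366 m³/s.
After complete mixing, C₀ = (0.06366·8.41 + 2.76·0.156) / 2.824 = 0.3421 mg/L.
Travel time t = 1.97e+04 m / 0.44 m/s = 4.477e+04 s = 0.5182 d.
C = 0.3421·exp(−0.074·0.5182) = 0.3421·0.9624 = 0.3292 mg/L.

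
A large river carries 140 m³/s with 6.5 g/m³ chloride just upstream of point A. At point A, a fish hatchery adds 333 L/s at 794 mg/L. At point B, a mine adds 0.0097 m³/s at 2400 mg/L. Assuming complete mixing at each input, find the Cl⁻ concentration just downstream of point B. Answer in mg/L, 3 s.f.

333 L/s = 0.333 m³/s.
After input A: C = (140·6.5 + 0.333·794) / 140.3 = 8.369 mg/L.
After input B: C = (140.3·8.369 + 0.0097·2400) / 140.3 = 8.534 mg/L.

8.53 mg/L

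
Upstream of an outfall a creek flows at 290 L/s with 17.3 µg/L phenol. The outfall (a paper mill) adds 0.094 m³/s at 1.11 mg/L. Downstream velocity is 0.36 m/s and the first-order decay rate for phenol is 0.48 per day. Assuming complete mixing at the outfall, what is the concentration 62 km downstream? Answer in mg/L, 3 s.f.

0.109 mg/L

290 L/s = 0.29 m³/s.
17.3 µg/L = 0.0173 mg/L.
After complete mixing, C₀ = (0.094·1.11 + 0.29·0.0173) / 0.384 = 0.2848 mg/L.
Travel time t = 6.2e+04 m / 0.36 m/s = 1.722e+05 s = 1.993 d.
C = 0.2848·exp(−0.48·1.993) = 0.2848·0.3841 = 0.1094 mg/L.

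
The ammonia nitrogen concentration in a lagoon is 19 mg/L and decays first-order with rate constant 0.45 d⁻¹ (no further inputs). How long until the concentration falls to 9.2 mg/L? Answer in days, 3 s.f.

t = ln(C₀/C)/k = ln(19/9.2)/0.45 = 0.7252/0.45 = 1.612 d.

1.61 d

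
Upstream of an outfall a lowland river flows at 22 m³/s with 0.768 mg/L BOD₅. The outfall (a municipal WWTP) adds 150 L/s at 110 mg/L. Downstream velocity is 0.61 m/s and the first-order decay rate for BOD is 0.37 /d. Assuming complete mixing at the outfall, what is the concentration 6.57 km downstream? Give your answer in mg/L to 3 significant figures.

1.44 mg/L

150 L/s = 0.15 m³/s.
After complete mixing, C₀ = (0.15·110 + 22·0.768) / 22.15 = 1.508 mg/L.
Travel time t = 6570 m / 0.61 m/s = 1.077e+04 s = 0.1247 d.
C = 1.508·exp(−0.37·0.1247) = 1.508·0.9549 = 1.44 mg/L.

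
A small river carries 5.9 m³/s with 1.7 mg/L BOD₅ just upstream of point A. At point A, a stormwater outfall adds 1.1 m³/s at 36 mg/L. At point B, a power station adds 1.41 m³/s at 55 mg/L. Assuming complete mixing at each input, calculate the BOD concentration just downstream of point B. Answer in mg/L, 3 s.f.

After input A: C = (5.9·1.7 + 1.1·36) / 7 = 7.09 mg/L.
After input B: C = (7·7.09 + 1.41·55) / 8.41 = 15.12 mg/L.

15.1 mg/L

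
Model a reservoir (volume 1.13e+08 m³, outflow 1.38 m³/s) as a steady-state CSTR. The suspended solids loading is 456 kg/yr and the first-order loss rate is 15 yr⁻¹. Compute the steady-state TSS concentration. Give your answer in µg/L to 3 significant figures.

Outflow Q = 1.38 m³/s × 3.156e+07 s/yr = 4.355e+07 m³/yr.
Steady-state CSTR mass balance: W = Q·C + k·V·C, so C = W/(Q + kV).
Q + kV = 4.355e+07 + 15·1.13e+08 = 1.739e+09 m³/yr.
C = 456/1.739e+09 = 2.623e-07 kg/m³ = 0.0002623 mg/L = 0.2623 µg/L.

0.262 µg/L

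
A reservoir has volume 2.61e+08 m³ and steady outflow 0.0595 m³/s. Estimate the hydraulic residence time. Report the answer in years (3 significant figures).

139 yr

Q = 0.0595 m³/s × 3.156e+07 s/yr = 1.878e+06 m³/yr.
Hydraulic residence time τ = V/Q = 2.61e+08/1.878e+06 = 139 yr.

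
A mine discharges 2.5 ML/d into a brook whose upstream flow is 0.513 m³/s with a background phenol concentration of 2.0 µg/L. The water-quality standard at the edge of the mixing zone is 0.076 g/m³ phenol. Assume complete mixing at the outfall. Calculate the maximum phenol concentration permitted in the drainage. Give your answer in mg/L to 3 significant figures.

1.39 mg/L

2.5 ML/d = 0.02894 m³/s.
2.0 µg/L = 0.002 mg/L.
Mass balance: 0.076·0.5419 = 0.02894·Cₑ + 0.513·0.002.
Cₑ = (0.04119 − 0.001026) / 0.02894 = 1.388 mg/L.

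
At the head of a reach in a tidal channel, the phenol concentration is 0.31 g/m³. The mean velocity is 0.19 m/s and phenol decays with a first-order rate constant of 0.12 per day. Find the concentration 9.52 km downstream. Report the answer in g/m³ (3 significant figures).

Travel time t = 9.52 km / 0.19 m/s = 9520/0.19 = 5.011e+04 s = 0.5799 d.
First-order decay: C = 0.31·exp(−0.12·0.5799) = 0.31·0.9328 = 0.2892 g/m³.

0.289 g/m³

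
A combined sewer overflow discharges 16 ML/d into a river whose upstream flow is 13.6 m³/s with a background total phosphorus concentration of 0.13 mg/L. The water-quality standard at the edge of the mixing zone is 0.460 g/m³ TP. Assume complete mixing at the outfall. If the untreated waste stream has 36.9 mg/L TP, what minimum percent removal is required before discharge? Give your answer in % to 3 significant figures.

33.1 %

16 ML/d = 0.1852 m³/s.
Mass balance: 0.46·13.79 = 0.1852·Cₑ + 13.6·0.13.
Cₑ = (6.341 − 1.768) / 0.1852 = 24.7 mg/L.
Required removal = 1 − 24.7/36.9 = 33.08 %.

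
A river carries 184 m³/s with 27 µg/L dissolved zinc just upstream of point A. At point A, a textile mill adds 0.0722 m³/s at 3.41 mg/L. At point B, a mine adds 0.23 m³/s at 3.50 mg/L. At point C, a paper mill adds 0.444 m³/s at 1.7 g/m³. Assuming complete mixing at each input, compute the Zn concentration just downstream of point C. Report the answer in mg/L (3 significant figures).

27 µg/L = 0.027 mg/L.
After input A: C = (184·0.027 + 0.0722·3.41) / 184.1 = 0.02833 mg/L.
After input B: C = (184.1·0.02833 + 0.23·3.5) / 184.3 = 0.03266 mg/L.
After input C: C = (184.3·0.03266 + 0.444·1.7) / 184.7 = 0.03667 mg/L.

0.0367 mg/L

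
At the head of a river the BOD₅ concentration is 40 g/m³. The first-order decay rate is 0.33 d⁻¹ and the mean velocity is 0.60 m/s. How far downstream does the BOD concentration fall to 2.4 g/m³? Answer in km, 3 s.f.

From C = C₀·e^(−kt), t = ln(C₀/C)/k = ln(40/2.4)/0.33 = 2.813/0.33 = 8.525 d.
Distance = v·t = 0.60 m/s × 7.366e+05 s = 4.42e+05 m = 442 km.

442 km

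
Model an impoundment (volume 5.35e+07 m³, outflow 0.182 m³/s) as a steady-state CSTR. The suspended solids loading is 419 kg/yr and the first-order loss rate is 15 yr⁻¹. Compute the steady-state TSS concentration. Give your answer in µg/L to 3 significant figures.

0.518 µg/L

Outflow Q = 0.182 m³/s × 3.156e+07 s/yr = 5.743e+06 m³/yr.
Steady-state CSTR mass balance: W = Q·C + k·V·C, so C = W/(Q + kV).
Q + kV = 5.743e+06 + 15·5.35e+07 = 8.082e+08 m³/yr.
C = 419/8.082e+08 = 5.184e-07 kg/m³ = 0.0005184 mg/L = 0.5184 µg/L.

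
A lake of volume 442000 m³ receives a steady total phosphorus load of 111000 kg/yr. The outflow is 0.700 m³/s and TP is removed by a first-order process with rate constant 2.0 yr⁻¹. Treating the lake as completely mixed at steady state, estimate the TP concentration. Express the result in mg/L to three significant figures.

Outflow Q = 0.700 m³/s × 3.156e+07 s/yr = 2.209e+07 m³/yr.
Steady-state CSTR mass balance: W = Q·C + k·V·C, so C = W/(Q + kV).
Q + kV = 2.209e+07 + 2.0·442000 = 2.297e+07 m³/yr.
C = 111000/2.297e+07 = 0.004831 kg/m³ = 4.831 mg/L.

4.83 mg/L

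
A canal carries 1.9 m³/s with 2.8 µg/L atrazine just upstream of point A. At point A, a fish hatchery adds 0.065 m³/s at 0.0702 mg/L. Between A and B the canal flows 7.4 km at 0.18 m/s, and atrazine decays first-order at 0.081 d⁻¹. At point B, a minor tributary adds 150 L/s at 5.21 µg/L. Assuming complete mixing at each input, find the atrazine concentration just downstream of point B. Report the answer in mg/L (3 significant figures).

2.8 µg/L = 0.0028 mg/L.
After input A: C = (1.9·0.0028 + 0.065·0.0702) / 1.965 = 0.00503 mg/L.
Over the 7.4 km reach to input B (t = 4.111e+04 s = 0.4758 d), decay gives C = 0.00503·exp(−0.081·0.4758) = 0.004839 mg/L.
150 L/s = 0.15 m³/s.
5.21 µg/L = 0.00521 mg/L.
After input B: C = (1.965·0.004839 + 0.15·0.00521) / 2.115 = 0.004866 mg/L.

0.00487 mg/L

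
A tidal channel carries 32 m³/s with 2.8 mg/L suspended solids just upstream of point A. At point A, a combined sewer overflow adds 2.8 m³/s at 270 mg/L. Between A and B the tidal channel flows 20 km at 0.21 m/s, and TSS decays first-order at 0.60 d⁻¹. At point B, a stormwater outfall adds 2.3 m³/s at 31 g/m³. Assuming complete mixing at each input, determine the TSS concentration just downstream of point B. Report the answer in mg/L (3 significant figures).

After input A: C = (32·2.8 + 2.8·270) / 34.8 = 24.3 mg/L.
Over the 20 km reach to input B (t = 9.524e+04 s = 1.102 d), decay gives C = 24.3·exp(−0.60·1.102) = 12.54 mg/L.
After input B: C = (34.8·12.54 + 2.3·31) / 37.1 = 13.69 mg/L.

13.7 mg/L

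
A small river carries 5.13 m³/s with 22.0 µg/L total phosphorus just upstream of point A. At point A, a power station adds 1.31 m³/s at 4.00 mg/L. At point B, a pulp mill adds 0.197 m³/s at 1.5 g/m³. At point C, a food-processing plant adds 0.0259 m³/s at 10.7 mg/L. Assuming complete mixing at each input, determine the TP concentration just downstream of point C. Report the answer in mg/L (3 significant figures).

22.0 µg/L = 0.022 mg/L.
After input A: C = (5.13·0.022 + 1.31·4) / 6.44 = 0.8312 mg/L.
After input B: C = (6.44·0.8312 + 0.197·1.5) / 6.637 = 0.851 mg/L.
After input C: C = (6.637·0.851 + 0.0259·10.7) / 6.663 = 0.8893 mg/L.

0.889 mg/L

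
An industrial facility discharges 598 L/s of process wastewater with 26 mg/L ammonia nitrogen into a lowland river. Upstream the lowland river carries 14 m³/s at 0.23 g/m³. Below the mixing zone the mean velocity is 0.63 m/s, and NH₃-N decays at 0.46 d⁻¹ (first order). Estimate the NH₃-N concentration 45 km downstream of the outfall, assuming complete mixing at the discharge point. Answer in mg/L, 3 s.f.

598 L/s = 0.598 m³/s.
After complete mixing, C₀ = (0.598·26 + 14·0.23) / 14.6 = 1.286 mg/L.
Travel time t = 4.5e+04 m / 0.63 m/s = 7.143e+04 s = 0.8267 d.
C = 1.286·exp(−0.46·0.8267) = 1.286·0.6837 = 0.879 mg/L.

0.879 mg/L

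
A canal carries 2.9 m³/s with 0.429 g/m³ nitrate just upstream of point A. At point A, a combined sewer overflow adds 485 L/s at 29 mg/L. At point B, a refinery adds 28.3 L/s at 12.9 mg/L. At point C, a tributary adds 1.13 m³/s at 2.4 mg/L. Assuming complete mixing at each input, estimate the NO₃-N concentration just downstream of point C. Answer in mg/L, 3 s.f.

4.05 mg/L

485 L/s = 0.485 m³/s.
After input A: C = (2.9·0.429 + 0.485·29) / 3.385 = 4.523 mg/L.
28.3 L/s = 0.0283 m³/s.
After input B: C = (3.385·4.523 + 0.0283·12.9) / 3.413 = 4.592 mg/L.
After input C: C = (3.413·4.592 + 1.13·2.4) / 4.543 = 4.047 mg/L.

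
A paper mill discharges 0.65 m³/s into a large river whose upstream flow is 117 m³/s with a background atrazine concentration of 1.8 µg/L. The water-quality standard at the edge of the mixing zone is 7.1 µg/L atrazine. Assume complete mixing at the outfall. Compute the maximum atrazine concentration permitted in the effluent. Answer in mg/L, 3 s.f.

1.8 µg/L = 0.0018 mg/L.
7.1 µg/L = 0.0071 mg/L.
Mass balance: 0.0071·117.7 = 0.65·Cₑ + 117·0.0018.
Cₑ = (0.8353 − 0.2106) / 0.65 = 0.9611 mg/L.

0.961 mg/L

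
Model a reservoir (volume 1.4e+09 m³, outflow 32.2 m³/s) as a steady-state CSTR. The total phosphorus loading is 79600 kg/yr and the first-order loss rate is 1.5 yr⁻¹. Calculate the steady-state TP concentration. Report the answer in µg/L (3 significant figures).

25.5 µg/L

Outflow Q = 32.2 m³/s × 3.156e+07 s/yr = 1.016e+09 m³/yr.
Steady-state CSTR mass balance: W = Q·C + k·V·C, so C = W/(Q + kV).
Q + kV = 1.016e+09 + 1.5·1.4e+09 = 3.116e+09 m³/yr.
C = 79600/3.116e+09 = 2.554e-05 kg/m³ = 0.02554 mg/L = 25.54 µg/L.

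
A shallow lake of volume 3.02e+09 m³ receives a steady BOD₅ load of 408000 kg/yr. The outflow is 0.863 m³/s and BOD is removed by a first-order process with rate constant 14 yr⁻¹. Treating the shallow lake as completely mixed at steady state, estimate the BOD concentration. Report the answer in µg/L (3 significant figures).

9.64 µg/L

Outflow Q = 0.863 m³/s × 3.156e+07 s/yr = 2.723e+07 m³/yr.
Steady-state CSTR mass balance: W = Q·C + k·V·C, so C = W/(Q + kV).
Q + kV = 2.723e+07 + 14·3.02e+09 = 4.231e+10 m³/yr.
C = 408000/4.231e+10 = 9.644e-06 kg/m³ = 0.009644 mg/L = 9.644 µg/L.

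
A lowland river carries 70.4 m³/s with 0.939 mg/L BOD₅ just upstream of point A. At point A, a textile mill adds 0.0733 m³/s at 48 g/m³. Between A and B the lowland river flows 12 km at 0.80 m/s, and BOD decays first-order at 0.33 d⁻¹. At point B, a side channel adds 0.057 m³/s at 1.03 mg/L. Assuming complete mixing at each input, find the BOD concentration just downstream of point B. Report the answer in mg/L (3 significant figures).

0.933 mg/L

After input A: C = (70.4·0.939 + 0.0733·48) / 70.47 = 0.9879 mg/L.
Over the 12 km reach to input B (t = 1.5e+04 s = 0.1736 d), decay gives C = 0.9879·exp(−0.33·0.1736) = 0.9329 mg/L.
After input B: C = (70.47·0.9329 + 0.057·1.03) / 70.53 = 0.933 mg/L.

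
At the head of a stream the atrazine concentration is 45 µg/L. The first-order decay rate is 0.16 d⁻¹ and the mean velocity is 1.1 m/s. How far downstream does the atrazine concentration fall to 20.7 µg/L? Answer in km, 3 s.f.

461 km

From C = C₀·e^(−kt), t = ln(C₀/C)/k = ln(45/20.7)/0.16 = 0.7765/0.16 = 4.853 d.
Distance = v·t = 1.1 m/s × 4.193e+05 s = 4.613e+05 m = 461.3 km.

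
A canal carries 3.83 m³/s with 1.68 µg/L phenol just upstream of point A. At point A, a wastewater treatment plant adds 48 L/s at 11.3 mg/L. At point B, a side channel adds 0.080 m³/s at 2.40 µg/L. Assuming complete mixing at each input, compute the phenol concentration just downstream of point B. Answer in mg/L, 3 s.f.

1.68 µg/L = 0.00168 mg/L.
48 L/s = 0.048 m³/s.
After input A: C = (3.83·0.00168 + 0.048·11.3) / 3.878 = 0.1415 mg/L.
2.40 µg/L = 0.0024 mg/L.
After input B: C = (3.878·0.1415 + 0.08·0.0024) / 3.958 = 0.1387 mg/L.

0.139 mg/L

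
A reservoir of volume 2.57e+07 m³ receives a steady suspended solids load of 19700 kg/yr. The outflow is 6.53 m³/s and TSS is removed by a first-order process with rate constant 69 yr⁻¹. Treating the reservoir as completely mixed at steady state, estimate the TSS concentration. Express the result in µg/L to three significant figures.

Outflow Q = 6.53 m³/s × 3.156e+07 s/yr = 2.061e+08 m³/yr.
Steady-state CSTR mass balance: W = Q·C + k·V·C, so C = W/(Q + kV).
Q + kV = 2.061e+08 + 69·2.57e+07 = 1.979e+09 m³/yr.
C = 19700/1.979e+09 = 9.953e-06 kg/m³ = 0.009953 mg/L = 9.953 µg/L.

9.95 µg/L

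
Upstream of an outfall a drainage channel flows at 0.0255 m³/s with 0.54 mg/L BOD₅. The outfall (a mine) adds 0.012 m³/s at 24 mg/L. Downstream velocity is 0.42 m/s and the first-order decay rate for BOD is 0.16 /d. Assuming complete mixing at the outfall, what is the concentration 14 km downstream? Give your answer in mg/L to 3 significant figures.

7.57 mg/L

After complete mixing, C₀ = (0.012·24 + 0.0255·0.54) / 0.0375 = 8.047 mg/L.
Travel time t = 1.4e+04 m / 0.42 m/s = 3.333e+04 s = 0.3858 d.
C = 8.047·exp(−0.16·0.3858) = 8.047·0.9401 = 7.565 mg/L.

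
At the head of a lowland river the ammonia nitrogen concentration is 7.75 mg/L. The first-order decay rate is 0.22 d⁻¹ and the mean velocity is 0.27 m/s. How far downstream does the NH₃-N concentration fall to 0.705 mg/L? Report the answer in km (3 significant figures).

From C = C₀·e^(−kt), t = ln(C₀/C)/k = ln(7.75/0.705)/0.22 = 2.397/0.22 = 10.9 d.
Distance = v·t = 0.27 m/s × 9.415e+05 s = 2.542e+05 m = 254.2 km.

254 km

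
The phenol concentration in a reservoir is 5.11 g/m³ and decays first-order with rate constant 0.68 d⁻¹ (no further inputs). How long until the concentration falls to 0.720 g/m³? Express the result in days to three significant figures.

2.88 d

t = ln(C₀/C)/k = ln(5.11/0.720)/0.68 = 1.96/0.68 = 2.882 d.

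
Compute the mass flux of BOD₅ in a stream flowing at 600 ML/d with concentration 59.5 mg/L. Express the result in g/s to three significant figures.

600 ML/d = 6.944 m³/s.
Mass flux = Q·C = 6.944 m³/s × 59.5 g/m³ = 413.2 g/s.

413 g/s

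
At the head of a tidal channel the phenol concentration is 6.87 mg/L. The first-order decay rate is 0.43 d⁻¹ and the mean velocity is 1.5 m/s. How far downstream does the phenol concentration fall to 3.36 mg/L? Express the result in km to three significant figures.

From C = C₀·e^(−kt), t = ln(C₀/C)/k = ln(6.87/3.36)/0.43 = 0.7152/0.43 = 1.663 d.
Distance = v·t = 1.5 m/s × 1.437e+05 s = 2.156e+05 m = 215.6 km.

216 km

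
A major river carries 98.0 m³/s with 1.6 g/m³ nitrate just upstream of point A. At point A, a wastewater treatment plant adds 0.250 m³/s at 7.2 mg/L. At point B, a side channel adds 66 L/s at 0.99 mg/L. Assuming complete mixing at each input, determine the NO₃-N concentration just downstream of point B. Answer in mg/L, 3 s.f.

1.61 mg/L

After input A: C = (98·1.6 + 0.25·7.2) / 98.25 = 1.614 mg/L.
66 L/s = 0.066 m³/s.
After input B: C = (98.25·1.614 + 0.066·0.99) / 98.32 = 1.614 mg/L.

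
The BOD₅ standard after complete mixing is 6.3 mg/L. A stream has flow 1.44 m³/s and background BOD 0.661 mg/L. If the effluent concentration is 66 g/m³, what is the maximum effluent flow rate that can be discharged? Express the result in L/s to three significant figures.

Mass balance at complete mixing: C_std·(Q_w + Q_r) = Q_w·C_e + Q_r·C_b.
Rearranging, Q_w = Q_r·(C_std − C_b)/(C_e − C_std) = 1.44·(6.3 − 0.661) / (66 − 6.3) = 0.136 m³/s.
= 136 L/s.

136 L/s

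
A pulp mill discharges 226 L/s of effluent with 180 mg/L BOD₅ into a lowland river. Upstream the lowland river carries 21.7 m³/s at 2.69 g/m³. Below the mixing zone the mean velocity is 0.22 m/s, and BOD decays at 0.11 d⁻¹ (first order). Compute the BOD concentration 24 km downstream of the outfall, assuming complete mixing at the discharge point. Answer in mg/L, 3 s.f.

3.93 mg/L

226 L/s = 0.226 m³/s.
After complete mixing, C₀ = (0.226·180 + 21.7·2.69) / 21.93 = 4.518 mg/L.
Travel time t = 2.4e+04 m / 0.22 m/s = 1.091e+05 s = 1.263 d.
C = 4.518·exp(−0.11·1.263) = 4.518·0.8703 = 3.932 mg/L.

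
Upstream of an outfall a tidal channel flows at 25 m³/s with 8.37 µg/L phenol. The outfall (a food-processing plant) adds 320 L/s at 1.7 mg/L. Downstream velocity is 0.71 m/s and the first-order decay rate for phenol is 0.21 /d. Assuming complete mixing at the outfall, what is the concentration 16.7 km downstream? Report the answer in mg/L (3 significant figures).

320 L/s = 0.32 m³/s.
8.37 µg/L = 0.00837 mg/L.
After complete mixing, C₀ = (0.32·1.7 + 25·0.00837) / 25.32 = 0.02975 mg/L.
Travel time t = 1.67e+04 m / 0.71 m/s = 2.352e+04 s = 0.2722 d.
C = 0.02975·exp(−0.21·0.2722) = 0.02975·0.9444 = 0.0281 mg/L.

0.0281 mg/L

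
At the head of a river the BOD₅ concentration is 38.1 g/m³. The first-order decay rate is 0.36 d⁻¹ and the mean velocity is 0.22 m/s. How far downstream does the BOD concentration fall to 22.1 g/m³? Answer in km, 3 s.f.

28.8 km

From C = C₀·e^(−kt), t = ln(C₀/C)/k = ln(38.1/22.1)/0.36 = 0.5446/0.36 = 1.513 d.
Distance = v·t = 0.22 m/s × 1.307e+05 s = 2.876e+04 m = 28.76 km.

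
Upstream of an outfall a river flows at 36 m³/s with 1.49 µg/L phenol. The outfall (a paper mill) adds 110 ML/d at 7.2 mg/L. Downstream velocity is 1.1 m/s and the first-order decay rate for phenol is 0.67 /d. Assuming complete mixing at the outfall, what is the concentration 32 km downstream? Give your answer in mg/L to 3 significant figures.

0.197 mg/L

110 ML/d = 1.273 m³/s.
1.49 µg/L = 0.00149 mg/L.
After complete mixing, C₀ = (1.273·7.2 + 36·0.00149) / 37.27 = 0.2474 mg/L.
Travel time t = 3.2e+04 m / 1.1 m/s = 2.909e+04 s = 0.3367 d.
C = 0.2474·exp(−0.67·0.3367) = 0.2474·0.798 = 0.1974 mg/L.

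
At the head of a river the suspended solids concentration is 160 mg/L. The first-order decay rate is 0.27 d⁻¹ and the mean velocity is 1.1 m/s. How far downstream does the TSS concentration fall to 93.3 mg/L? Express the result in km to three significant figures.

190 km

From C = C₀·e^(−kt), t = ln(C₀/C)/k = ln(160/93.3)/0.27 = 0.5394/0.27 = 1.998 d.
Distance = v·t = 1.1 m/s × 1.726e+05 s = 1.899e+05 m = 189.9 km.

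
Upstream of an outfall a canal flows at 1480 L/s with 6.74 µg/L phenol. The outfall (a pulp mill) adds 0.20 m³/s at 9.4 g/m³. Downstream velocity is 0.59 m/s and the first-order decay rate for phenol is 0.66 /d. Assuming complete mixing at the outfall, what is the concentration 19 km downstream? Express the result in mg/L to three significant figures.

1480 L/s = 1.48 m³/s.
6.74 µg/L = 0.00674 mg/L.
After complete mixing, C₀ = (0.2·9.4 + 1.48·0.00674) / 1.68 = 1.125 mg/L.
Travel time t = 1.9e+04 m / 0.59 m/s = 3.22e+04 s = 0.3727 d.
C = 1.125·exp(−0.66·0.3727) = 1.125·0.7819 = 0.8797 mg/L.

0.880 mg/L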